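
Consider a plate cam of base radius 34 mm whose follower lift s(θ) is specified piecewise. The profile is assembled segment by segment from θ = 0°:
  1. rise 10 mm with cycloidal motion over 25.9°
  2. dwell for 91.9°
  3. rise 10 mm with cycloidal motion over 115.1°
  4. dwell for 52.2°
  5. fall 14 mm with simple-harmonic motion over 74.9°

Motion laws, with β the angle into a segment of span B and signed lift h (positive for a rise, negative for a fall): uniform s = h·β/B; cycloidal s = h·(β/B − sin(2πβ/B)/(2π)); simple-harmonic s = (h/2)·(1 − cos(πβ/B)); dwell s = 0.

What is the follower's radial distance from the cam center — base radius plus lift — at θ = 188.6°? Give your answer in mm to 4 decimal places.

seg 1 [0°–25.9°] cycloidal, h=10: full span → s += 10 → s = 10.0000
seg 2 [25.9°–117.8°] dwell: s stays 10.0000
seg 3 [117.8°–232.9°] cycloidal, h=10: θ=188.6° here. β=70.8, B=115.1. 10·(0.6151 − sin(2π·0.6151)/(2π)) = 7.2046 → s = 17.2046
radial distance = base radius + s = 34 + 17.2046 = 51.2046

51.2046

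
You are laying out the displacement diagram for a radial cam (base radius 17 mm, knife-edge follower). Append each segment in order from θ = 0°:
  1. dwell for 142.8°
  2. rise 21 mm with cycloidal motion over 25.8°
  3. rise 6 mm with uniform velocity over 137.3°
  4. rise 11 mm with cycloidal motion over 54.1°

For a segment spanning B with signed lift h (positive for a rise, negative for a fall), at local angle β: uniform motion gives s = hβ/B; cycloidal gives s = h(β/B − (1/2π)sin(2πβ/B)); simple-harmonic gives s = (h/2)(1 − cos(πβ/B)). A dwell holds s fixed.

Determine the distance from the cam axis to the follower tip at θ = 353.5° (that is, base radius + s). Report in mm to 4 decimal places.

seg 1 [0°–142.8°] dwell: s stays 0.0000
seg 2 [142.8°–168.6°] cycloidal, h=21: full span → s += 21 → s = 21.0000
seg 3 [168.6°–305.9°] uniform, h=6: full span → s += 6 → s = 27.0000
seg 4 [305.9°–360°] cycloidal, h=11: θ=353.5° here. β=47.6, B=54.1. 11·(0.8799 − sin(2π·0.8799)/(2π)) = 10.8780 → s = 37.8780
radial distance = base radius + s = 17 + 37.8780 = 54.8780

54.8780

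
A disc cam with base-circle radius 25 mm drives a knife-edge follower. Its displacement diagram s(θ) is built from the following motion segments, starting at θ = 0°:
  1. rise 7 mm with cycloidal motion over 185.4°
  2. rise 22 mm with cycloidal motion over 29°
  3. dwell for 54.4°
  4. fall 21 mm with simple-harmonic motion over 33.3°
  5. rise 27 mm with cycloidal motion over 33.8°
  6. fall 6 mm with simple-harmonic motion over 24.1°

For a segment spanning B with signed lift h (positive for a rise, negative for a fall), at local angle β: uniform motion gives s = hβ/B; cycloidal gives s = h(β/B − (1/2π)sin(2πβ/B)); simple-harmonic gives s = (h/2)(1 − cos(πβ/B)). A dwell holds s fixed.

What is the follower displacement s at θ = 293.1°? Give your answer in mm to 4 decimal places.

seg 1 [0°–185.4°] cycloidal, h=7: full span → s += 7 → s = 7.0000
seg 2 [185.4°–214.4°] cycloidal, h=22: full span → s += 22 → s = 29.0000
seg 3 [214.4°–268.8°] dwell: s stays 29.0000
seg 4 [268.8°–302.1°] simple-harmonic, h=-21: θ=293.1° here. β=24.3, B=33.3. -21/2·(1 − cos(π·0.7297)) = -17.4371 → s = 11.5629

11.5629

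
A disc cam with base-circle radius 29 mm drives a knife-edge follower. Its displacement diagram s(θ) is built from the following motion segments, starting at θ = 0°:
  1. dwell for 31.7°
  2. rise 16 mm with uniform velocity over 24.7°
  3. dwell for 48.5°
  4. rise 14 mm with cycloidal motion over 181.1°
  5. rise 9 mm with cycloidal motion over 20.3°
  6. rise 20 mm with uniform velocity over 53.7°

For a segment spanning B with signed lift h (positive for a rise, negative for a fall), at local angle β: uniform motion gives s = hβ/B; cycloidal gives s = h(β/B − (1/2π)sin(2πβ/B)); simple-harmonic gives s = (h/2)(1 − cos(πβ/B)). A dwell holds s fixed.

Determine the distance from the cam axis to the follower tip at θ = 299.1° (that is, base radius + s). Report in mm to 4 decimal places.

seg 1 [0°–31.7°] dwell: s stays 0.0000
seg 2 [31.7°–56.4°] uniform, h=16: full span → s += 16 → s = 16.0000
seg 3 [56.4°–104.9°] dwell: s stays 16.0000
seg 4 [104.9°–286°] cycloidal, h=14: full span → s += 14 → s = 30.0000
seg 5 [286°–306.3°] cycloidal, h=9: θ=299.1° here. β=13.1, B=20.3. 9·(0.6453 − sin(2π·0.6453)/(2π)) = 6.9415 → s = 36.9415
radial distance = base radius + s = 29 + 36.9415 = 65.9415

65.9415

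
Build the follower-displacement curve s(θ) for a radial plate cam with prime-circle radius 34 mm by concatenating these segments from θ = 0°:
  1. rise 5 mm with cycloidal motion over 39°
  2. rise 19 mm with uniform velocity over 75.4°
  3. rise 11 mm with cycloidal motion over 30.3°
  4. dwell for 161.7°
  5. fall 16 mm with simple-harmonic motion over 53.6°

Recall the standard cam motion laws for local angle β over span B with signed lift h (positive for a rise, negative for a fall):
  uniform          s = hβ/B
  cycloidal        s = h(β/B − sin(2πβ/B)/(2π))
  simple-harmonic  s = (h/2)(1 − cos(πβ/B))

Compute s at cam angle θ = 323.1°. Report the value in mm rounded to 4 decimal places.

seg 1 [0°–39°] cycloidal, h=5: full span → s += 5 → s = 5.0000
seg 2 [39°–114.4°] uniform, h=19: full span → s += 19 → s = 24.0000
seg 3 [114.4°–144.7°] cycloidal, h=11: full span → s += 11 → s = 35.0000
seg 4 [144.7°–306.4°] dwell: s stays 35.0000
seg 5 [306.4°–360°] simple-harmonic, h=-16: θ=323.1° here. β=16.7, B=53.6. -16/2·(1 − cos(π·0.3116)) = -3.5360 → s = 31.4640

31.4640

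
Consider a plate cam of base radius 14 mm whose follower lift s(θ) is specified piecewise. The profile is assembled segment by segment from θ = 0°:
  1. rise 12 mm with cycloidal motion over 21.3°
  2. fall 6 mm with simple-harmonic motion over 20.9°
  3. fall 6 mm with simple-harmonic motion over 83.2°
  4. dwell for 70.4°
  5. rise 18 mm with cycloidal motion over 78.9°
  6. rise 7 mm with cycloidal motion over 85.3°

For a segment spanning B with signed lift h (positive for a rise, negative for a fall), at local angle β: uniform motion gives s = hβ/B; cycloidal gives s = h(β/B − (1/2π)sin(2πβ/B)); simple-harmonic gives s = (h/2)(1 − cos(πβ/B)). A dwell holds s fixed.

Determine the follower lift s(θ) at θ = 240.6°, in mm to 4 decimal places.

seg 1 [0°–21.3°] cycloidal, h=12: full span → s += 12 → s = 12.0000
seg 2 [21.3°–42.2°] simple-harmonic, h=-6: full span → s += -6 → s = 6.0000
seg 3 [42.2°–125.4°] simple-harmonic, h=-6: full span → s += -6 → s = 0.0000
seg 4 [125.4°–195.8°] dwell: s stays 0.0000
seg 5 [195.8°–274.7°] cycloidal, h=18: θ=240.6° here. β=44.8, B=78.9. 18·(0.5678 − sin(2π·0.5678)/(2π)) = 11.4045 → s = 11.4045

11.4045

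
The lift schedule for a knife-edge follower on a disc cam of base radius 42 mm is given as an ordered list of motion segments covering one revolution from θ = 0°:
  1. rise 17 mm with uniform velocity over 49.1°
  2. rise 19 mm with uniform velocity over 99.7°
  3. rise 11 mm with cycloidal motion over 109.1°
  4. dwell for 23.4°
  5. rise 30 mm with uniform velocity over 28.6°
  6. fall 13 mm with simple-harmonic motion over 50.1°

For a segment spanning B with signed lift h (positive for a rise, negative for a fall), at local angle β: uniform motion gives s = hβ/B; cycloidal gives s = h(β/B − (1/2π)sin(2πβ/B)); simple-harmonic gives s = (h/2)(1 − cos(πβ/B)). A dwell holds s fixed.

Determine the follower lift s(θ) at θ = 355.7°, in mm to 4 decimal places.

seg 1 [0°–49.1°] uniform, h=17: full span → s += 17 → s = 17.0000
seg 2 [49.1°–148.8°] uniform, h=19: full span → s += 19 → s = 36.0000
seg 3 [148.8°–257.9°] cycloidal, h=11: full span → s += 11 → s = 47.0000
seg 4 [257.9°–281.3°] dwell: s stays 47.0000
seg 5 [281.3°–309.9°] uniform, h=30: full span → s += 30 → s = 77.0000
seg 6 [309.9°–360°] simple-harmonic, h=-13: θ=355.7° here. β=45.8, B=50.1. -13/2·(1 − cos(π·0.9142)) = -12.7651 → s = 64.2349

64.2349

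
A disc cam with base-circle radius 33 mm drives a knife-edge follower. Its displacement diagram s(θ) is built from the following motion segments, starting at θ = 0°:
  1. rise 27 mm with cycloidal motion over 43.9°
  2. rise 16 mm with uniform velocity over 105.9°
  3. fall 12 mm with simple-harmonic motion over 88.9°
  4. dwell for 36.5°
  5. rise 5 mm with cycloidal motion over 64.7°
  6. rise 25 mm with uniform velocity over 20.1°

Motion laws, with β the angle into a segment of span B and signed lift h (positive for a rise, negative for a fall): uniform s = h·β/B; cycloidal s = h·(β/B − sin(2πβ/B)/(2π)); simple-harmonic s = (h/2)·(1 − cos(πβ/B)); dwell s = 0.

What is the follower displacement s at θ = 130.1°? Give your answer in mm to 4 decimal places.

seg 1 [0°–43.9°] cycloidal, h=27: full span → s += 27 → s = 27.0000
seg 2 [43.9°–149.8°] uniform, h=16: θ=130.1° here. β=86.2, B=105.9. 16·86.2/105.9 = 13.0236 → s = 40.0236

40.0236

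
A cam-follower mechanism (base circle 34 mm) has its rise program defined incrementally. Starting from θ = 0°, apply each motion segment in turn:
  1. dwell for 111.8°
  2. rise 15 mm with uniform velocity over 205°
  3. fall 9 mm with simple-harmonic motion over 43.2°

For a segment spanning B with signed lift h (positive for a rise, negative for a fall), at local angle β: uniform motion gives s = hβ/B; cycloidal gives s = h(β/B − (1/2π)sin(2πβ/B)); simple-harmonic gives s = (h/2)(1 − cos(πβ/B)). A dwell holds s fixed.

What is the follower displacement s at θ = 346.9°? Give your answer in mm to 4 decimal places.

seg 1 [0°–111.8°] dwell: s stays 0.0000
seg 2 [111.8°–316.8°] uniform, h=15: full span → s += 15 → s = 15.0000
seg 3 [316.8°–360°] simple-harmonic, h=-9: θ=346.9° here. β=30.1, B=43.2. -9/2·(1 − cos(π·0.6968)) = -7.1078 → s = 7.8922

7.8922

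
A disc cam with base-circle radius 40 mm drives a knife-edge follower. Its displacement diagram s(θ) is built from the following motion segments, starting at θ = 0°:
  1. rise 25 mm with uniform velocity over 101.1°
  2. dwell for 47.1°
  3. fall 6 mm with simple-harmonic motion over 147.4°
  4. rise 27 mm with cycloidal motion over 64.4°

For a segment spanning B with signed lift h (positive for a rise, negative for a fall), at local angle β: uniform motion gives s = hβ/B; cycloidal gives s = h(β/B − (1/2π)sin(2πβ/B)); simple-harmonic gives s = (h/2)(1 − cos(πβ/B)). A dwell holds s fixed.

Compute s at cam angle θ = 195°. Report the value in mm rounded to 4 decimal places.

seg 1 [0°–101.1°] uniform, h=25: full span → s += 25 → s = 25.0000
seg 2 [101.1°–148.2°] dwell: s stays 25.0000
seg 3 [148.2°–295.6°] simple-harmonic, h=-6: θ=195° here. β=46.8, B=147.4. -6/2·(1 − cos(π·0.3175)) = -1.3727 → s = 23.6273

23.6273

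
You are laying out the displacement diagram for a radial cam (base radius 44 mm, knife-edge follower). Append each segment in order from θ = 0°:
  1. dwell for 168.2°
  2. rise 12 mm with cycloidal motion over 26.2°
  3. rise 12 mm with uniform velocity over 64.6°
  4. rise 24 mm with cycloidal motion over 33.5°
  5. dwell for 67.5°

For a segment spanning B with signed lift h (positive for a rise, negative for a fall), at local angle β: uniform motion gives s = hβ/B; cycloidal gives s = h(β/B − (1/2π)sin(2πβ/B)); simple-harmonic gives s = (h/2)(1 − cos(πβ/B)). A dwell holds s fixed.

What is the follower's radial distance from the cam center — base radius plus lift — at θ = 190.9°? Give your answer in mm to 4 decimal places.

seg 1 [0°–168.2°] dwell: s stays 0.0000
seg 2 [168.2°–194.4°] cycloidal, h=12: θ=190.9° here. β=22.7, B=26.2. 12·(0.8664 − sin(2π·0.8664)/(2π)) = 11.8183 → s = 11.8183
radial distance = base radius + s = 44 + 11.8183 = 55.8183

55.8183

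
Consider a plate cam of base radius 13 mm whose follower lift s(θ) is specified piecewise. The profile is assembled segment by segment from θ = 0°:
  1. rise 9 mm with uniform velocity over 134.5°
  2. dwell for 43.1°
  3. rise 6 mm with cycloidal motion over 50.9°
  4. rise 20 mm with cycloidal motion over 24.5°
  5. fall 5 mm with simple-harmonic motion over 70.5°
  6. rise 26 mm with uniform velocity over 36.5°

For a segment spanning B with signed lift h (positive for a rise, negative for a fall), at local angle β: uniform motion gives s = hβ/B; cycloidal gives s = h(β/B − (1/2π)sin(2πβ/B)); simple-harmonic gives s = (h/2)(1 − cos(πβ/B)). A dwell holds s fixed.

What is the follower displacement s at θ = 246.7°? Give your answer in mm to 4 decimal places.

seg 1 [0°–134.5°] uniform, h=9: full span → s += 9 → s = 9.0000
seg 2 [134.5°–177.6°] dwell: s stays 9.0000
seg 3 [177.6°–228.5°] cycloidal, h=6: full span → s += 6 → s = 15.0000
seg 4 [228.5°–253°] cycloidal, h=20: θ=246.7° here. β=18.2, B=24.5. 20·(0.7429 − sin(2π·0.7429)/(2π)) = 18.0370 → s = 33.0370

33.0370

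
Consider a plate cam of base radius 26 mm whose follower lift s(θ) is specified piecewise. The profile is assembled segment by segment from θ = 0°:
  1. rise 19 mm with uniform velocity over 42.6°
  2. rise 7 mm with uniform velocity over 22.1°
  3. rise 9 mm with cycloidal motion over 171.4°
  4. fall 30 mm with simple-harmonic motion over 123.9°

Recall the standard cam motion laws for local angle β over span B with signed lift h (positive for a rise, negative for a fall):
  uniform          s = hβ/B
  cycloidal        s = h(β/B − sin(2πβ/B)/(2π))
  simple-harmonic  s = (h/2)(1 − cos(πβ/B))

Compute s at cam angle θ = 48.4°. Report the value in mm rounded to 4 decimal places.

seg 1 [0°–42.6°] uniform, h=19: full span → s += 19 → s = 19.0000
seg 2 [42.6°–64.7°] uniform, h=7: θ=48.4° here. β=5.8, B=22.1. 7·5.8/22.1 = 1.8371 → s = 20.8371

20.8371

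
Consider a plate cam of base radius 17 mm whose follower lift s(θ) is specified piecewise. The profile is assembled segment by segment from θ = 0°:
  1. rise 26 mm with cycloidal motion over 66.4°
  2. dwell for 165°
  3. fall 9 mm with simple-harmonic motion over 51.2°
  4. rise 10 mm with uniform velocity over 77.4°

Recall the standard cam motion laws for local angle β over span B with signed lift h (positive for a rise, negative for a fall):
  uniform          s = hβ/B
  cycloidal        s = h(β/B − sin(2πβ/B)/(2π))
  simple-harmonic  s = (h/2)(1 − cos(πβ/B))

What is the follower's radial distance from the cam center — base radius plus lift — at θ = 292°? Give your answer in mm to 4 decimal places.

seg 1 [0°–66.4°] cycloidal, h=26: full span → s += 26 → s = 26.0000
seg 2 [66.4°–231.4°] dwell: s stays 26.0000
seg 3 [231.4°–282.6°] simple-harmonic, h=-9: full span → s += -9 → s = 17.0000
seg 4 [282.6°–360°] uniform, h=10: θ=292° here. β=9.4, B=77.4. 10·9.4/77.4 = 1.2145 → s = 18.2145
radial distance = base radius + s = 17 + 18.2145 = 35.2145

35.2145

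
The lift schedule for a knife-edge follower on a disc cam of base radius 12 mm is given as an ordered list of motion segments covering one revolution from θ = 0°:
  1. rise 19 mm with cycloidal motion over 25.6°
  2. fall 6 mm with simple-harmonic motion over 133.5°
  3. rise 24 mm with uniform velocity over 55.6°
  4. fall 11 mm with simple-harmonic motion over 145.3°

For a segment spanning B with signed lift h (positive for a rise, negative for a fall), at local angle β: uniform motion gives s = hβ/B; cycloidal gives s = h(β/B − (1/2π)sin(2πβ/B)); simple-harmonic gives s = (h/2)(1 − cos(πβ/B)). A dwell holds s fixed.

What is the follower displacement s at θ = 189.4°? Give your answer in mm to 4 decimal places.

seg 1 [0°–25.6°] cycloidal, h=19: full span → s += 19 → s = 19.0000
seg 2 [25.6°–159.1°] simple-harmonic, h=-6: full span → s += -6 → s = 13.0000
seg 3 [159.1°–214.7°] uniform, h=24: θ=189.4° here. β=30.3, B=55.6. 24·30.3/55.6 = 13.0791 → s = 26.0791

26.0791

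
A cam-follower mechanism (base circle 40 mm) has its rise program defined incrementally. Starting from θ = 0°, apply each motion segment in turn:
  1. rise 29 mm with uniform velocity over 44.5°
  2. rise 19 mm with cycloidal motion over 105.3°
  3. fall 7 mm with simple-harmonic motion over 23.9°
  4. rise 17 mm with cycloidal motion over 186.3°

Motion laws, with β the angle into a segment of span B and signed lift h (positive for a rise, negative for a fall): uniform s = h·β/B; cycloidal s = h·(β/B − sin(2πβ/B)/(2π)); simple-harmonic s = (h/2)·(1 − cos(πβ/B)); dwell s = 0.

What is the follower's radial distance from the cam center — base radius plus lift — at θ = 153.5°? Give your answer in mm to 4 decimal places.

seg 1 [0°–44.5°] uniform, h=29: full span → s += 29 → s = 29.0000
seg 2 [44.5°–149.8°] cycloidal, h=19: full span → s += 19 → s = 48.0000
seg 3 [149.8°–173.7°] simple-harmonic, h=-7: θ=153.5° here. β=3.7, B=23.9. -7/2·(1 − cos(π·0.1548)) = -0.4059 → s = 47.5941
radial distance = base radius + s = 40 + 47.5941 = 87.5941

87.5941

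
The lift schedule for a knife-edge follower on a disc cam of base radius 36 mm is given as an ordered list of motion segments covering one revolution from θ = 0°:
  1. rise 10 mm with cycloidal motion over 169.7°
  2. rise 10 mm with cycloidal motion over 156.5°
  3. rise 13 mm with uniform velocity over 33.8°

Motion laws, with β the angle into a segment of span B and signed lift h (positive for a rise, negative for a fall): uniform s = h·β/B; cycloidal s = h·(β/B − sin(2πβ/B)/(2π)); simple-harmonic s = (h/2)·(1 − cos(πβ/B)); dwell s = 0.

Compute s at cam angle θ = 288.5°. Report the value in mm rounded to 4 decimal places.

seg 1 [0°–169.7°] cycloidal, h=10: full span → s += 10 → s = 10.0000
seg 2 [169.7°–326.2°] cycloidal, h=10: θ=288.5° here. β=118.8, B=156.5. 10·(0.7591 − sin(2π·0.7591)/(2π)) = 9.1800 → s = 19.1800

19.1800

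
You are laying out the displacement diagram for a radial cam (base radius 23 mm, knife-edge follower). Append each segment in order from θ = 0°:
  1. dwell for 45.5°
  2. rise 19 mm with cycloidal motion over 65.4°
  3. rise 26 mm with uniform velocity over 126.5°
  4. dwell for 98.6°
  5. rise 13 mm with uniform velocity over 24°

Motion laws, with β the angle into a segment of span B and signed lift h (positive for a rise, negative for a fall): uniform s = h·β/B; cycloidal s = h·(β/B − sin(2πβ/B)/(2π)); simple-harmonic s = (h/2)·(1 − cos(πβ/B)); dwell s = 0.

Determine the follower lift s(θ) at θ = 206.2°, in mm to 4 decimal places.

seg 1 [0°–45.5°] dwell: s stays 0.0000
seg 2 [45.5°–110.9°] cycloidal, h=19: full span → s += 19 → s = 19.0000
seg 3 [110.9°–237.4°] uniform, h=26: θ=206.2° here. β=95.3, B=126.5. 26·95.3/126.5 = 19.5874 → s = 38.5874

38.5874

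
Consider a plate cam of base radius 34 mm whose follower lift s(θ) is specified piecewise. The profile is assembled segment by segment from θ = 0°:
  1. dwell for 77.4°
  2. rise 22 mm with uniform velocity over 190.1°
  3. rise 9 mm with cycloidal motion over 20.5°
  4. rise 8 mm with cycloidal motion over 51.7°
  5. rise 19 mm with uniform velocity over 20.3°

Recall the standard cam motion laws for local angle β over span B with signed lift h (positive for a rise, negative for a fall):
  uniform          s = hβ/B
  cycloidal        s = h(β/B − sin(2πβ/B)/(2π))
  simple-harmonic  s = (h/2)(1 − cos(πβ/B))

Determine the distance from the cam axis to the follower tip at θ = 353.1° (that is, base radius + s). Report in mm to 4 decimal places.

seg 1 [0°–77.4°] dwell: s stays 0.0000
seg 2 [77.4°–267.5°] uniform, h=22: full span → s += 22 → s = 22.0000
seg 3 [267.5°–288°] cycloidal, h=9: full span → s += 9 → s = 31.0000
seg 4 [288°–339.7°] cycloidal, h=8: full span → s += 8 → s = 39.0000
seg 5 [339.7°–360°] uniform, h=19: θ=353.1° here. β=13.4, B=20.3. 19·13.4/20.3 = 12.5419 → s = 51.5419
radial distance = base radius + s = 34 + 51.5419 = 85.5419

85.5419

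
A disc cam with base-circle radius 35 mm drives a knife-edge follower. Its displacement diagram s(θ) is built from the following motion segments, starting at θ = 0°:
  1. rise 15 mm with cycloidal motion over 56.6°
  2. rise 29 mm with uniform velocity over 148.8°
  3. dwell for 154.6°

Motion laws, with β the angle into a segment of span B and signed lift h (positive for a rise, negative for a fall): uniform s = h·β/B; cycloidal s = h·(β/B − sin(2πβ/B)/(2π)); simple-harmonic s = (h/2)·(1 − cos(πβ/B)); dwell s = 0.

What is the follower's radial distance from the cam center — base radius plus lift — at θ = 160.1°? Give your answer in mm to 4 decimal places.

seg 1 [0°–56.6°] cycloidal, h=15: full span → s += 15 → s = 15.0000
seg 2 [56.6°–205.4°] uniform, h=29: θ=160.1° here. β=103.5, B=148.8. 29·103.5/148.8 = 20.1714 → s = 35.1714
radial distance = base radius + s = 35 + 35.1714 = 70.1714

70.1714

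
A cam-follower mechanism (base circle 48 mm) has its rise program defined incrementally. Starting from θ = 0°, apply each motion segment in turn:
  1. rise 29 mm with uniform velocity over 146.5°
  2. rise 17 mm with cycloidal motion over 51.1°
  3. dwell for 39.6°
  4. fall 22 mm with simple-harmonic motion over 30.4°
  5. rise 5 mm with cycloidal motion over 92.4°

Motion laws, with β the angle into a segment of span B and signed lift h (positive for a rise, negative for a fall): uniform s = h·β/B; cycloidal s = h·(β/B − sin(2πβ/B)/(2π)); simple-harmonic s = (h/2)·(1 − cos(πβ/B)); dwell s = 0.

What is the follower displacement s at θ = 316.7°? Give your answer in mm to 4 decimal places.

seg 1 [0°–146.5°] uniform, h=29: full span → s += 29 → s = 29.0000
seg 2 [146.5°–197.6°] cycloidal, h=17: full span → s += 17 → s = 46.0000
seg 3 [197.6°–237.2°] dwell: s stays 46.0000
seg 4 [237.2°–267.6°] simple-harmonic, h=-22: full span → s += -22 → s = 24.0000
seg 5 [267.6°–360°] cycloidal, h=5: θ=316.7° here. β=49.1, B=92.4. 5·(0.5314 − sin(2π·0.5314)/(2π)) = 2.8128 → s = 26.8128

26.8128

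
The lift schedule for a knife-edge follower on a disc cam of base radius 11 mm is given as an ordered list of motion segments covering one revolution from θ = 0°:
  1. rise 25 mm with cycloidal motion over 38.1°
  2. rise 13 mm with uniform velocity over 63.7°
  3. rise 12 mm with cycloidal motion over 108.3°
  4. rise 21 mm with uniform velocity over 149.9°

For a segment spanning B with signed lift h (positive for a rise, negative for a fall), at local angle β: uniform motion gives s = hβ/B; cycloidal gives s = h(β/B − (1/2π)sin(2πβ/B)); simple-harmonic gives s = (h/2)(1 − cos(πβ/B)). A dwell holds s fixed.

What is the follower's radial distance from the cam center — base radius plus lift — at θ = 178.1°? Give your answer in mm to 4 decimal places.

seg 1 [0°–38.1°] cycloidal, h=25: full span → s += 25 → s = 25.0000
seg 2 [38.1°–101.8°] uniform, h=13: full span → s += 13 → s = 38.0000
seg 3 [101.8°–210.1°] cycloidal, h=12: θ=178.1° here. β=76.3, B=108.3. 12·(0.7045 − sin(2π·0.7045)/(2π)) = 10.2867 → s = 48.2867
radial distance = base radius + s = 11 + 48.2867 = 59.2867

59.2867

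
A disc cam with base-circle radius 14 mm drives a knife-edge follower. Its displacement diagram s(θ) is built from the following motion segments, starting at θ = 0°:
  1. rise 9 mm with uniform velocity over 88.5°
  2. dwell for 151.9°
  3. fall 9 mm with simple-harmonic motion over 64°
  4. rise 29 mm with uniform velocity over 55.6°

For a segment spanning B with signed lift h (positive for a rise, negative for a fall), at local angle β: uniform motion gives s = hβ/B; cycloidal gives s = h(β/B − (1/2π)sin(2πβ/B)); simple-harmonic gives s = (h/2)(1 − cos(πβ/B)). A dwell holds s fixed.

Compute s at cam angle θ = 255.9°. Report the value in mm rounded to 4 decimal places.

seg 1 [0°–88.5°] uniform, h=9: full span → s += 9 → s = 9.0000
seg 2 [88.5°–240.4°] dwell: s stays 9.0000
seg 3 [240.4°–304.4°] simple-harmonic, h=-9: θ=255.9° here. β=15.5, B=64. -9/2·(1 − cos(π·0.2422)) = -1.2409 → s = 7.7591

7.7591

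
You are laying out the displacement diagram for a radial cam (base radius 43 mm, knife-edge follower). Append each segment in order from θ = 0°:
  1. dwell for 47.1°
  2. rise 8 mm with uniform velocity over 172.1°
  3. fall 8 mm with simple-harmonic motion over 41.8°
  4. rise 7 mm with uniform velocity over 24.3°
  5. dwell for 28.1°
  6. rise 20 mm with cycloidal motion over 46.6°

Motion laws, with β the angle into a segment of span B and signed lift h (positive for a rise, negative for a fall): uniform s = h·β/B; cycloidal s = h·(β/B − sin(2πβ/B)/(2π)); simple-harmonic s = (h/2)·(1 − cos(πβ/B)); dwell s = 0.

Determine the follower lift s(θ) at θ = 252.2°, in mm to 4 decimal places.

seg 1 [0°–47.1°] dwell: s stays 0.0000
seg 2 [47.1°–219.2°] uniform, h=8: full span → s += 8 → s = 8.0000
seg 3 [219.2°–261°] simple-harmonic, h=-8: θ=252.2° here. β=33, B=41.8. -8/2·(1 − cos(π·0.7895)) = -7.1566 → s = 0.8434

0.8434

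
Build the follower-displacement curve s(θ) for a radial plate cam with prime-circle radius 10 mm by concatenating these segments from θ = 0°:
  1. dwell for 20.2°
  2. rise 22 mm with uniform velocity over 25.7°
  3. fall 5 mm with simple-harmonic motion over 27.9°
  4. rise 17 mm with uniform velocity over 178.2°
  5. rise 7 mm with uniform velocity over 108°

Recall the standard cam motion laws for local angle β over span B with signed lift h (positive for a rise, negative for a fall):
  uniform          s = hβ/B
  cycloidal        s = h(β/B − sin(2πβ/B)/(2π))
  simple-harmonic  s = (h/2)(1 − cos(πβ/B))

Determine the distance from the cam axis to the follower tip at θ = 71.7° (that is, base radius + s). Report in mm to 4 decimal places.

seg 1 [0°–20.2°] dwell: s stays 0.0000
seg 2 [20.2°–45.9°] uniform, h=22: full span → s += 22 → s = 22.0000
seg 3 [45.9°–73.8°] simple-harmonic, h=-5: θ=71.7° here. β=25.8, B=27.9. -5/2·(1 − cos(π·0.9247)) = -4.9304 → s = 17.0696
radial distance = base radius + s = 10 + 17.0696 = 27.0696

27.0696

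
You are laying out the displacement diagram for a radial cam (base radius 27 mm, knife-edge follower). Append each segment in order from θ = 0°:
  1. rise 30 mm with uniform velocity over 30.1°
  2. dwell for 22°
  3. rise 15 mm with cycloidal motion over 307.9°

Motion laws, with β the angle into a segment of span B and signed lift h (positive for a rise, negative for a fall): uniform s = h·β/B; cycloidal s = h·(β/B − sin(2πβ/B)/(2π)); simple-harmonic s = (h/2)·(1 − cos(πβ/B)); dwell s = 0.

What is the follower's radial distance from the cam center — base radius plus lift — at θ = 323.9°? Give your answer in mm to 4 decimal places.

seg 1 [0°–30.1°] uniform, h=30: full span → s += 30 → s = 30.0000
seg 2 [30.1°–52.1°] dwell: s stays 30.0000
seg 3 [52.1°–360°] cycloidal, h=15: θ=323.9° here. β=271.8, B=307.9. 15·(0.8828 − sin(2π·0.8828)/(2π)) = 14.8452 → s = 44.8452
radial distance = base radius + s = 27 + 44.8452 = 71.8452

71.8452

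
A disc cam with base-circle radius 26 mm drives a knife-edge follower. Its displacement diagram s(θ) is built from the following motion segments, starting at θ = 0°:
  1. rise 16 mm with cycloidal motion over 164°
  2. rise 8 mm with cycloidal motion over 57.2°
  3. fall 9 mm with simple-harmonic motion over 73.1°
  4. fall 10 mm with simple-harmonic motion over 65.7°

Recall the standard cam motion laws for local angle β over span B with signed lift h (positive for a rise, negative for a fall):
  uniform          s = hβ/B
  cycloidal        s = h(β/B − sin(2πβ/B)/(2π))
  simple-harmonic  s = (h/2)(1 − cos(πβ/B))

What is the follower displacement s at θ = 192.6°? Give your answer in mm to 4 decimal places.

seg 1 [0°–164°] cycloidal, h=16: full span → s += 16 → s = 16.0000
seg 2 [164°–221.2°] cycloidal, h=8: θ=192.6° here. β=28.6, B=57.2. 8·(0.5000 − sin(2π·0.5000)/(2π)) = 4.0000 → s = 20.0000

20.0000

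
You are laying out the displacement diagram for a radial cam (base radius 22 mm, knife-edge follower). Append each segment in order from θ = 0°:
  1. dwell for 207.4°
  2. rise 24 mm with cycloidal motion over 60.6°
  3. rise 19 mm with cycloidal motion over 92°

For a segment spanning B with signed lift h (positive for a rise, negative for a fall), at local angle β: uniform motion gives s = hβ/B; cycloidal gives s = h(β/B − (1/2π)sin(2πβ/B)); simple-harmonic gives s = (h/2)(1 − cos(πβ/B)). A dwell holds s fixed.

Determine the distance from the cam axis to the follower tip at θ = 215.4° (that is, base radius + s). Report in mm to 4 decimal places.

seg 1 [0°–207.4°] dwell: s stays 0.0000
seg 2 [207.4°–268°] cycloidal, h=24: θ=215.4° here. β=8, B=60.6. 24·(0.1320 − sin(2π·0.1320)/(2π)) = 0.3510 → s = 0.3510
radial distance = base radius + s = 22 + 0.3510 = 22.3510

22.3510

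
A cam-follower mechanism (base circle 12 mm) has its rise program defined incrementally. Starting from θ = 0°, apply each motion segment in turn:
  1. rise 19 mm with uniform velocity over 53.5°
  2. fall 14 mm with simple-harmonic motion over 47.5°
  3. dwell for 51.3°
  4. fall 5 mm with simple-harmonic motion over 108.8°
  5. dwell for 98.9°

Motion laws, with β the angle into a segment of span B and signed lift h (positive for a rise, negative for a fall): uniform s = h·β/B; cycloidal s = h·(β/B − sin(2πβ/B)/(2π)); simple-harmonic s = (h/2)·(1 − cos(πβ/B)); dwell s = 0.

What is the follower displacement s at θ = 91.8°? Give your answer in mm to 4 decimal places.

seg 1 [0°–53.5°] uniform, h=19: full span → s += 19 → s = 19.0000
seg 2 [53.5°–101°] simple-harmonic, h=-14: θ=91.8° here. β=38.3, B=47.5. -14/2·(1 − cos(π·0.8063)) = -12.7436 → s = 6.2564

6.2564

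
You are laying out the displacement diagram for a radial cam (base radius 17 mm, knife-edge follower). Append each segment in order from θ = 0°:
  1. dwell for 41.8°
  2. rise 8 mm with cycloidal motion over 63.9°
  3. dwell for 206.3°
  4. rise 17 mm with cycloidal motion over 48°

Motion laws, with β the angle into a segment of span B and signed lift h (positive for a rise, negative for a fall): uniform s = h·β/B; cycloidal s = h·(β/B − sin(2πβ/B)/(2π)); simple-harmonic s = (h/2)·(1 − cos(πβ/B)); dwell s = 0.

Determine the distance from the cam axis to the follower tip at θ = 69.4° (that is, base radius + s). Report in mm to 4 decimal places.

seg 1 [0°–41.8°] dwell: s stays 0.0000
seg 2 [41.8°–105.7°] cycloidal, h=8: θ=69.4° here. β=27.6, B=63.9. 8·(0.4319 − sin(2π·0.4319)/(2π)) = 2.9273 → s = 2.9273
radial distance = base radius + s = 17 + 2.9273 = 19.9273

19.9273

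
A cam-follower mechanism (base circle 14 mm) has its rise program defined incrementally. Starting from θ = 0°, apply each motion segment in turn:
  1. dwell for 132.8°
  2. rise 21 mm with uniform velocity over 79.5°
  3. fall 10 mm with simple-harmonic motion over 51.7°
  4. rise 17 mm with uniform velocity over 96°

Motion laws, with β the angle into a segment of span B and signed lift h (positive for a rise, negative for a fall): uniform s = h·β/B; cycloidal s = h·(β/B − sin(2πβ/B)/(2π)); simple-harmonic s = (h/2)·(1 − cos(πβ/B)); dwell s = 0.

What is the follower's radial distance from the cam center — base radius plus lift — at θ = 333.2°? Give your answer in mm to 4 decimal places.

seg 1 [0°–132.8°] dwell: s stays 0.0000
seg 2 [132.8°–212.3°] uniform, h=21: full span → s += 21 → s = 21.0000
seg 3 [212.3°–264°] simple-harmonic, h=-10: full span → s += -10 → s = 11.0000
seg 4 [264°–360°] uniform, h=17: θ=333.2° here. β=69.2, B=96. 17·69.2/96 = 12.2542 → s = 23.2542
radial distance = base radius + s = 14 + 23.2542 = 37.2542

37.2542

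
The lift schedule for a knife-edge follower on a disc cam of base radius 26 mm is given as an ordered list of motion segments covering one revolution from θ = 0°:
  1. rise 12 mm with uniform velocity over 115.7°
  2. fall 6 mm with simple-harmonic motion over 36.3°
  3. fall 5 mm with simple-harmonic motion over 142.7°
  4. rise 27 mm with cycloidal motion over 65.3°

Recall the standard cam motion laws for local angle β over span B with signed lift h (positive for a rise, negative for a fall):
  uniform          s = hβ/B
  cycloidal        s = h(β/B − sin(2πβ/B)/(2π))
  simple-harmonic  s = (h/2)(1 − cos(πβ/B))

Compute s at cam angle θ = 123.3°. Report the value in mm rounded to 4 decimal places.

seg 1 [0°–115.7°] uniform, h=12: full span → s += 12 → s = 12.0000
seg 2 [115.7°–152°] simple-harmonic, h=-6: θ=123.3° here. β=7.6, B=36.3. -6/2·(1 − cos(π·0.2094)) = -0.6259 → s = 11.3741

11.3741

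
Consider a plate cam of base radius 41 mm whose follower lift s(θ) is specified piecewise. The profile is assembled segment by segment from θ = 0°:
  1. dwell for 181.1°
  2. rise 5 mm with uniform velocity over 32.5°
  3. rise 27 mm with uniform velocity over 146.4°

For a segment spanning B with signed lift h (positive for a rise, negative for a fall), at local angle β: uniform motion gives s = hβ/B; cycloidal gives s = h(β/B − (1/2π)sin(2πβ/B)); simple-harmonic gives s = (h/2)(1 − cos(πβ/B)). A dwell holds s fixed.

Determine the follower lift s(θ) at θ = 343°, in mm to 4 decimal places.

seg 1 [0°–181.1°] dwell: s stays 0.0000
seg 2 [181.1°–213.6°] uniform, h=5: full span → s += 5 → s = 5.0000
seg 3 [213.6°–360°] uniform, h=27: θ=343° here. β=129.4, B=146.4. 27·129.4/146.4 = 23.8648 → s = 28.8648

28.8648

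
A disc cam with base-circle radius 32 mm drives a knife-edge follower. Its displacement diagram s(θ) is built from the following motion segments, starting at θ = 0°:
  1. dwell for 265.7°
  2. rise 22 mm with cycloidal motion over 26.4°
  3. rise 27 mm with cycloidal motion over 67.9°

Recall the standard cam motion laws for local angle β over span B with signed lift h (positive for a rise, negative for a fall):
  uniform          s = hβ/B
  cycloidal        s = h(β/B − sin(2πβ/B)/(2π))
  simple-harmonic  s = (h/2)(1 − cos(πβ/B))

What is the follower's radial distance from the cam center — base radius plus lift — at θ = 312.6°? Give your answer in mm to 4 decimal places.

seg 1 [0°–265.7°] dwell: s stays 0.0000
seg 2 [265.7°–292.1°] cycloidal, h=22: full span → s += 22 → s = 22.0000
seg 3 [292.1°–360°] cycloidal, h=27: θ=312.6° here. β=20.5, B=67.9. 27·(0.3019 − sin(2π·0.3019)/(2π)) = 4.0811 → s = 26.0811
radial distance = base radius + s = 32 + 26.0811 = 58.0811

58.0811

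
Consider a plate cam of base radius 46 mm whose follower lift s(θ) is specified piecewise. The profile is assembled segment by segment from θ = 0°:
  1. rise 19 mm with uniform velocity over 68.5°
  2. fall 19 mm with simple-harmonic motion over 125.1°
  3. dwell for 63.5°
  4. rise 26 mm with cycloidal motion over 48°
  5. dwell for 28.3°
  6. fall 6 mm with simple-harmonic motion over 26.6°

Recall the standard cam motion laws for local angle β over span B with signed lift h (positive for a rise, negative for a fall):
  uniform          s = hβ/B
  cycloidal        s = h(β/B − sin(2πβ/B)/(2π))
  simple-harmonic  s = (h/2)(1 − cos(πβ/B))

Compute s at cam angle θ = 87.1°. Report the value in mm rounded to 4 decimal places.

seg 1 [0°–68.5°] uniform, h=19: full span → s += 19 → s = 19.0000
seg 2 [68.5°–193.6°] simple-harmonic, h=-19: θ=87.1° here. β=18.6, B=125.1. -19/2·(1 − cos(π·0.1487)) = -1.0176 → s = 17.9824

17.9824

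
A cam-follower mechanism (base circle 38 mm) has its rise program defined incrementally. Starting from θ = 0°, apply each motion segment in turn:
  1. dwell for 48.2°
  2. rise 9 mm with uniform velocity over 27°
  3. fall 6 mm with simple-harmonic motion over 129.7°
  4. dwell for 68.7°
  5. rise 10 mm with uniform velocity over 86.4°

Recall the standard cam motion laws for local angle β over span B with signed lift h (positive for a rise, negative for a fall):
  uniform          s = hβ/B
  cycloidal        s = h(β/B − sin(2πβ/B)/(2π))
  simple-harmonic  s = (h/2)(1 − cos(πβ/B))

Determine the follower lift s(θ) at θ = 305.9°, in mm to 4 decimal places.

seg 1 [0°–48.2°] dwell: s stays 0.0000
seg 2 [48.2°–75.2°] uniform, h=9: full span → s += 9 → s = 9.0000
seg 3 [75.2°–204.9°] simple-harmonic, h=-6: full span → s += -6 → s = 3.0000
seg 4 [204.9°–273.6°] dwell: s stays 3.0000
seg 5 [273.6°–360°] uniform, h=10: θ=305.9° here. β=32.3, B=86.4. 10·32.3/86.4 = 3.7384 → s = 6.7384

6.7384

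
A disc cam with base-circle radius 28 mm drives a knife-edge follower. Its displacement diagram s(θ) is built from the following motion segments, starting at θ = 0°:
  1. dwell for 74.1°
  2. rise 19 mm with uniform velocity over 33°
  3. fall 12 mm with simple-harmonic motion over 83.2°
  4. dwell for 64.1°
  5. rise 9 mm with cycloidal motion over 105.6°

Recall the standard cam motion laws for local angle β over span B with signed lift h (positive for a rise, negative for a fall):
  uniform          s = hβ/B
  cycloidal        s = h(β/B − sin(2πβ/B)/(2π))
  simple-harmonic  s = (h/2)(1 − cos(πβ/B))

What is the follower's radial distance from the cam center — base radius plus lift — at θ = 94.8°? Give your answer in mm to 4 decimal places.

seg 1 [0°–74.1°] dwell: s stays 0.0000
seg 2 [74.1°–107.1°] uniform, h=19: θ=94.8° here. β=20.7, B=33. 19·20.7/33 = 11.9182 → s = 11.9182
radial distance = base radius + s = 28 + 11.9182 = 39.9182

39.9182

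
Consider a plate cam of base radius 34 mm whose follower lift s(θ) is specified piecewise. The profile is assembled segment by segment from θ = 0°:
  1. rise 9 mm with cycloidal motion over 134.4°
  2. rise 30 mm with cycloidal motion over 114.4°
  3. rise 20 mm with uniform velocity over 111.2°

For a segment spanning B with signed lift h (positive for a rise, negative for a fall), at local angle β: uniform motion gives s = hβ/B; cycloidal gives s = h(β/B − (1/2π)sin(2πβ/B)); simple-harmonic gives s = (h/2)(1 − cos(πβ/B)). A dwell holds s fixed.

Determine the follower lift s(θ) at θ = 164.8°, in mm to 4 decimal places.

seg 1 [0°–134.4°] cycloidal, h=9: full span → s += 9 → s = 9.0000
seg 2 [134.4°–248.8°] cycloidal, h=30: θ=164.8° here. β=30.4, B=114.4. 30·(0.2657 − sin(2π·0.2657)/(2π)) = 3.2207 → s = 12.2207

12.2207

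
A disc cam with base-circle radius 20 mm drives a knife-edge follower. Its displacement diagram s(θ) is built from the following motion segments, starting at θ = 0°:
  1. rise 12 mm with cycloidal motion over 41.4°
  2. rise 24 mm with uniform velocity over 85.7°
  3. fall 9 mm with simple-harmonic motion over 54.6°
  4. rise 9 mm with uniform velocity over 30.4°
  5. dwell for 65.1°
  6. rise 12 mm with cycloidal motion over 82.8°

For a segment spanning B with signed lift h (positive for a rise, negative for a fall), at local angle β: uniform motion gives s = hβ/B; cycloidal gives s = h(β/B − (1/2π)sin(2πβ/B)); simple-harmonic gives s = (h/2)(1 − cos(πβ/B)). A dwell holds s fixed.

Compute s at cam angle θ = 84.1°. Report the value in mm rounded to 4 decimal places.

seg 1 [0°–41.4°] cycloidal, h=12: full span → s += 12 → s = 12.0000
seg 2 [41.4°–127.1°] uniform, h=24: θ=84.1° here. β=42.7, B=85.7. 24·42.7/85.7 = 11.9580 → s = 23.9580

23.9580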